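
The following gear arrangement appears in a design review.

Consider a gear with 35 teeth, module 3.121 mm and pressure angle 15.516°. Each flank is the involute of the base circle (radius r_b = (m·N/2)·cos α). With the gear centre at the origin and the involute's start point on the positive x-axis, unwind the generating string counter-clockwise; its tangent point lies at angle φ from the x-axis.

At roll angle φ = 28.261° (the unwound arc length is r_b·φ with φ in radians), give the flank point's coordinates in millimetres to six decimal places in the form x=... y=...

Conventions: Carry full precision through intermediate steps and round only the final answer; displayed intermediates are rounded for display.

x=58.644749 y=2.054372

topology: single-mesh involute geometry — m = 3.121, N = 35
pitch radius r_p = m·N/2 = 3.121·35/2 = 54.617500
base radius r_b = r_p·cos α = 54.617500·cos 15.516° = 52.627008
roll angle φ = 28.261° = 0.49324750 rad
x = r_b·(cos φ + φ·sin φ) = 58.644749
y = r_b·(sin φ − φ·cos φ) = 2.054372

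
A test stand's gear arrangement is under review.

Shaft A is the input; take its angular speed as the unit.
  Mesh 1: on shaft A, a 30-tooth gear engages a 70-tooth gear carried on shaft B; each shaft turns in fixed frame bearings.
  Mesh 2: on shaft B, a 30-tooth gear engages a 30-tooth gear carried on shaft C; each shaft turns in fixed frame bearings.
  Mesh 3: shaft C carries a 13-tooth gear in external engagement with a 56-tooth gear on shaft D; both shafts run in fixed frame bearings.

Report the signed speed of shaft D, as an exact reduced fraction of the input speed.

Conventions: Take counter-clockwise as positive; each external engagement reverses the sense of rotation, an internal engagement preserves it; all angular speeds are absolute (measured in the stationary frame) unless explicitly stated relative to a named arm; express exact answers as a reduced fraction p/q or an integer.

-39/392

3-mesh fixed-axis compound train (all bearings frame-fixed)
mesh 1 [30T→70T]: |ω|/ω_in = 1×30/70 = 3/7, sense flips to −
mesh 2 [30T→30T]: |ω|/ω_in = (3/7)×30/30 = 3/7, sense flips to +
mesh 3 [13T→56T]: |ω|/ω_in = (3/7)×13/56 = 39/392, sense flips to −
signed output speed (× input speed) = -39/392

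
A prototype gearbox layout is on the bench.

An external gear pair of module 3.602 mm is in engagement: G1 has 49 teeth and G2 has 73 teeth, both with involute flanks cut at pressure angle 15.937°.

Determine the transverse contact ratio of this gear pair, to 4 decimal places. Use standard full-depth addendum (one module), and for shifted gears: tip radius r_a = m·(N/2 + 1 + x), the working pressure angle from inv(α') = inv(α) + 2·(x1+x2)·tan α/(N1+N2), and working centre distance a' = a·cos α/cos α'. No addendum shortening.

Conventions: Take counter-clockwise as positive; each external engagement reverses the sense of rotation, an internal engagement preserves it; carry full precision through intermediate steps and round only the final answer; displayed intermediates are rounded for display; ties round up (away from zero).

recognized (one external pair, fixed centres): single-mesh tooth geometry, m = 3.602, N1 = 49, N2 = 73
base radii: r_b1 = 84.857079, r_b2 = 126.419729
tip radii: r_a1 = 91.851000, r_a2 = 135.075000
no profile shift: α' = α, a' = a
action lengths: √(r_a1²−r_b1²) = 35.155119, √(r_a2²−r_b2²) = 47.574233
base pitch p_b = π·m·cos α = 10.881077
CR = (35.155119 + 47.574233 − 219.722000·sin 15.93700°)/10.881077 = 2.058439
contact ratio ≈ 2.0584

2.0584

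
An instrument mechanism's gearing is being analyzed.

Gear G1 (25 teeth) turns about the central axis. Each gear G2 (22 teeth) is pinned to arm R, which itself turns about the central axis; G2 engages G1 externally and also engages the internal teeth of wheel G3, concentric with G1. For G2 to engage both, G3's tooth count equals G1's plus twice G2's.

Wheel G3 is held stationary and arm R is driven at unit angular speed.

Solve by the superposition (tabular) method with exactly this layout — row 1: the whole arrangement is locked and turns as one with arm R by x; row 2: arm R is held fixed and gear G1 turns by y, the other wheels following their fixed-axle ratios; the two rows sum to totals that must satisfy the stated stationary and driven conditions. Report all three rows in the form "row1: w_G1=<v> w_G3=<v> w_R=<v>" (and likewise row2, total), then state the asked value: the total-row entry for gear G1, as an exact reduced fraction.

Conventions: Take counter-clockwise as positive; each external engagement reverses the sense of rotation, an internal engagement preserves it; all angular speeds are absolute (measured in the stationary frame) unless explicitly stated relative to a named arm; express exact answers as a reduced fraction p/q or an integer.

class = planetary set [G3 = 25+2·22 = 69; Willis about the carrier]
row 1 (train locked, turned with arm): all members turn x
superposition row 2 [arm held]: sun y, ring −(25/69)·y, arm 0
boundary: total ω_ring = x − (25/69)·y = 0 and total ω_arm = x = 1  ⇒  y = 69/25, x = 1
row 2 ring = −(25/69)·69/25 = -1
totals (row 1 + row 2): sun 1 + 69/25 = 94/25, ring 1 + (-1) = 0, arm 1 + 0 = 1
asked cell (total, sun) = 94/25

row1: w_G1=1 w_G3=1 w_R=1
row2: w_G1=69/25 w_G3=-1 w_R=0
total: w_G1=94/25 w_G3=0 w_R=1
asked value: 94/25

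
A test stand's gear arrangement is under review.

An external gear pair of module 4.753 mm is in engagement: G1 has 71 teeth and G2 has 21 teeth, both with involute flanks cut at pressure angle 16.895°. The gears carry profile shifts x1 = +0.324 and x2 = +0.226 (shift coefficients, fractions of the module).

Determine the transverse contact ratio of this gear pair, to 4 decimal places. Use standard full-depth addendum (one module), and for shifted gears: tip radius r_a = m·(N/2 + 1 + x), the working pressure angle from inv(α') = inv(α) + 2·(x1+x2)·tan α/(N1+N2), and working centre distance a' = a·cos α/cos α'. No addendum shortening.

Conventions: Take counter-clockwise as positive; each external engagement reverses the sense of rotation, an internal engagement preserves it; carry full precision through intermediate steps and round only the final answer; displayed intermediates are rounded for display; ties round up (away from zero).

topology: single-mesh involute geometry — m = 4.753, 71T/21T pair
base radii: r_b1 = 161.448871, r_b2 = 47.752483
tip radii: r_a1 = 175.024472, r_a2 = 55.733678
inv(α') = inv(16.895°) + 2·(+0.324+0.226)·tan α/(71+21) = 0.01248606  ⇒  α' = 18.88864°
a' = a·cos α / cos α' = 218.6380·cos 16.895°/cos 18.88864° = 221.108118
action lengths: √(r_a1²−r_b1²) = 67.585707, √(r_a2²−r_b2²) = 28.739228
base pitch p_b = π·m·cos α = 14.287510
CR = (67.585707 + 28.739228 − 221.108118·sin 18.88864°)/14.287510 = 1.731978
contact ratio ≈ 1.7320

1.7320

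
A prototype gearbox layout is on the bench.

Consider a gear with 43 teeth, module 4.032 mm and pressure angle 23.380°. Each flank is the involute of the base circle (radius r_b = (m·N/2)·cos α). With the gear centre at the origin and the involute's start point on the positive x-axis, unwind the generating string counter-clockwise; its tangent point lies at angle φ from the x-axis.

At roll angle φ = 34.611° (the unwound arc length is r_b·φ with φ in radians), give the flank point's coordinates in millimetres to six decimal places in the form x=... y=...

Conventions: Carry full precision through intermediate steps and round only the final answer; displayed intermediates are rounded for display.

recognized (one wheel, involute flank): single-mesh tooth geometry, m = 4.032, N = 43
pitch radius r_p = m·N/2 = 4.032·43/2 = 86.688000
base radius r_b = r_p·cos α = 86.688000·cos 23.380° = 79.570326
roll angle φ = 34.611° = 0.60407591 rad
x = r_b·(cos φ + φ·sin φ) = 92.790420
y = r_b·(sin φ − φ·cos φ) = 5.636028

x=92.790420 y=5.636028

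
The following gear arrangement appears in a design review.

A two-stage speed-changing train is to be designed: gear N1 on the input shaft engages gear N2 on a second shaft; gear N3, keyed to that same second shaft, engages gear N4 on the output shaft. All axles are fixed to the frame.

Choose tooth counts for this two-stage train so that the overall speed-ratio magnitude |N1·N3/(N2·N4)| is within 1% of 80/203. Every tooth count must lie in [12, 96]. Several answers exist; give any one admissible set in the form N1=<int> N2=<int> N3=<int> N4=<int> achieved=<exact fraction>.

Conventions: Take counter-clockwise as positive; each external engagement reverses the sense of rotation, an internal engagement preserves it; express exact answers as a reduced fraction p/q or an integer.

N1=12 N2=21 N3=20 N4=29 achieved=80/203

2-stage fixed-axis compound train for ratio 80/203
target = 80/203 in lowest terms: an exact hit needs N1·N3 = k·80 and N2·N4 = k·203 for one integer k, every count in [12, 96]; additionally prefer no 1:1 stage (N1 ≠ N2, N3 ≠ N4)
k = 1…2: no 1:1-free in-range split of k·80 and k·203 into factor pairs; take k = 3
k = 3: N1·N3 = 240 = 12·20, N2·N4 = 609 = 21·29
achieved = 12·20/(21·29) = 80/203; |achieved − target| = 0 ≤ 4/1015 ✓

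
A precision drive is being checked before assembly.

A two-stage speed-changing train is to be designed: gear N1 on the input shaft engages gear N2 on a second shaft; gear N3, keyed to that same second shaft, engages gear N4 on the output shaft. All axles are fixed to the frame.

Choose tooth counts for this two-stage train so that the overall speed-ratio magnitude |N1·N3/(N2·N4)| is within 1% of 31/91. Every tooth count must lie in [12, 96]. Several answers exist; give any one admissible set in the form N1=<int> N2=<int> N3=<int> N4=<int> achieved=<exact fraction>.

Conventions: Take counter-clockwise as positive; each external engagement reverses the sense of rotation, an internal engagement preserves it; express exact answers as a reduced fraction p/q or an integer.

design class (target 31/91): fixed-axis compound train
target = 31/91 in lowest terms: an exact hit needs N1·N3 = k·31 and N2·N4 = k·91 for one integer k, every count in [12, 96]; additionally prefer no 1:1 stage (N1 ≠ N2, N3 ≠ N4)
k = 1…11: no 1:1-free in-range split of k·31 and k·91 into factor pairs; take k = 12
k = 12: N1·N3 = 372 = 12·31, N2·N4 = 1092 = 91·12
achieved = 12·31/(91·12) = 31/91; |achieved − target| = 0 ≤ 31/9100 ✓

N1=12 N2=91 N3=31 N4=12 achieved=31/91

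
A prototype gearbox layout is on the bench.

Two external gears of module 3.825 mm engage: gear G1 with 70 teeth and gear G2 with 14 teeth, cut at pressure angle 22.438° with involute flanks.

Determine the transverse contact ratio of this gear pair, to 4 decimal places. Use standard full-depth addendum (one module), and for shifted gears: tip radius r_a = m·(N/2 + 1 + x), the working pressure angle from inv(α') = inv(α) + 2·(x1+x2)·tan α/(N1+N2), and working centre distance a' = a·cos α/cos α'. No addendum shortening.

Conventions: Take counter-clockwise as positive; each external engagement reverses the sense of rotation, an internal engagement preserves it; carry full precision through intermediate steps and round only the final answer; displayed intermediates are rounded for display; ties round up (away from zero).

1.5390

class = single-mesh tooth geometry [involute pair 70T × 14T, m = 3.825]
base radii: r_b1 = 123.739738, r_b2 = 24.747948
tip radii: r_a1 = 137.700000, r_a2 = 30.600000
no profile shift: α' = α, a' = a
action lengths: √(r_a1²−r_b1²) = 60.413303, √(r_a2²−r_b2²) = 17.997197
base pitch p_b = π·m·cos α = 11.106853
CR = (60.413303 + 17.997197 − 160.650000·sin 22.43800°)/11.106853 = 1.538964
contact ratio ≈ 1.5390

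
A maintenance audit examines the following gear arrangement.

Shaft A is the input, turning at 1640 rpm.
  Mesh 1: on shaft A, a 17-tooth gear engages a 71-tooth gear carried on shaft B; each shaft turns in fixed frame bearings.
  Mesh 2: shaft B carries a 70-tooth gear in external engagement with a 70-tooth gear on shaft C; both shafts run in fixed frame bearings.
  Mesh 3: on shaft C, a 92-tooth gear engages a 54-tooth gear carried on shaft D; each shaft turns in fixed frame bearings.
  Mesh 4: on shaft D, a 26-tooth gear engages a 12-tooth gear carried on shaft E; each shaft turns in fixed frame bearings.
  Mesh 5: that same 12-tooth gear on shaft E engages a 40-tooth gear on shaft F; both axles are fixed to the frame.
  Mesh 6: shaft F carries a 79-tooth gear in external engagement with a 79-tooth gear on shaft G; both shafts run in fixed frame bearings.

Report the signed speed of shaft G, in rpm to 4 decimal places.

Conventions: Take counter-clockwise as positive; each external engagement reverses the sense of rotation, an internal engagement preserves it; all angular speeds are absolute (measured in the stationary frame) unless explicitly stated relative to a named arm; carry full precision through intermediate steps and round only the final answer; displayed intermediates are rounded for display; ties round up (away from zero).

recognized (7 fixed axles, 6 meshes): fixed-axis compound train
mesh 1 [17T→71T]: ω = 1640.0000×17/71 = 392.6761 rpm, sense flips to −
mesh 2 [70T→70T]: ω = 392.6761×70/70 = 392.6761 rpm, sense flips to +
mesh 3 [92T→54T]: ω = 392.6761×92/54 = 669.0037 rpm, sense flips to −
mesh 4 [26T→12T]: ω = 669.0037×26/12 = 1449.5079 rpm, sense flips to +
mesh 5 [12T→40T]: ω = 1449.5079×12/40 = 434.8524 rpm, sense flips to −
mesh 6 [79T→79T]: ω = 434.8524×79/79 = 434.8524 rpm, sense flips to +
signed output speed = +434.8524 rpm

+434.8524 rpm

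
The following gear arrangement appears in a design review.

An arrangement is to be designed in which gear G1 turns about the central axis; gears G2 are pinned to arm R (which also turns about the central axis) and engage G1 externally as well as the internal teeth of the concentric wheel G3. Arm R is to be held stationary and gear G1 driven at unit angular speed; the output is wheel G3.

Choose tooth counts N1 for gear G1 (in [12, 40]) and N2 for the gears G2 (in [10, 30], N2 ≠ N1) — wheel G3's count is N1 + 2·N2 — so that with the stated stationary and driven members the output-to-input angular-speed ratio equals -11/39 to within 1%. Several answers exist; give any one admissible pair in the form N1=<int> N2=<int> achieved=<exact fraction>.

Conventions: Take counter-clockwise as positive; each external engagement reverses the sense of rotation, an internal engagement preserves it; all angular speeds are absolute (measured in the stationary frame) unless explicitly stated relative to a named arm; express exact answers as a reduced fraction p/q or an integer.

planetary set to be sized for -11/39 (Willis relation)
Willis with ω_arm = 0: ω_ring/ω_sun = −N1/N3; set equal to -11/39  ⇒  N3/N1 = −1/(-11/39) = 39/11
N3 = N1 + 2·N2  ⇒  N2/N1 = (N3/N1 − 1)/2 = (39/11 − 1)/2 = 14/11
smallest multiple with N1 ≥ 12 and N2 ≥ 10: k = 2  ⇒  N1 = 2·11 = 22, N2 = 2·14 = 28 (N1 ≤ 40, N2 ≤ 30, N2 ≠ N1 ✓), N3 = 22 + 2·28 = 78
check: −N1/N3 with N1 = 22, N3 = 78 gives -11/39; |achieved − target| = 0 ≤ 11/3900 ✓

N1=22 N2=28 achieved=-11/39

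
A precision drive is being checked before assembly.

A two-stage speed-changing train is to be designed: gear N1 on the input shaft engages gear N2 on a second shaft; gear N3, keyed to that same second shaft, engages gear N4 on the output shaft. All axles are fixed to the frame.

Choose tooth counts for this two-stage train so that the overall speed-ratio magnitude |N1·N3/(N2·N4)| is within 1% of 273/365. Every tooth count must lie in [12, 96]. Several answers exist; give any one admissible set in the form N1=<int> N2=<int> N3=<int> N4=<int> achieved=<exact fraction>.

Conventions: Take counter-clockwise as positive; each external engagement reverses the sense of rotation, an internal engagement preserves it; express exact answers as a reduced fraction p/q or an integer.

N1=13 N2=15 N3=63 N4=73 achieved=273/365

design class (target 273/365): fixed-axis compound train
target = 273/365 in lowest terms: an exact hit needs N1·N3 = k·273 and N2·N4 = k·365 for one integer k, every count in [12, 96]; additionally prefer no 1:1 stage (N1 ≠ N2, N3 ≠ N4)
k = 1…2: no 1:1-free in-range split of k·273 and k·365 into factor pairs; take k = 3
k = 3: N1·N3 = 819 = 13·63, N2·N4 = 1095 = 15·73
achieved = 13·63/(15·73) = 273/365; |achieved − target| = 0 ≤ 273/36500 ✓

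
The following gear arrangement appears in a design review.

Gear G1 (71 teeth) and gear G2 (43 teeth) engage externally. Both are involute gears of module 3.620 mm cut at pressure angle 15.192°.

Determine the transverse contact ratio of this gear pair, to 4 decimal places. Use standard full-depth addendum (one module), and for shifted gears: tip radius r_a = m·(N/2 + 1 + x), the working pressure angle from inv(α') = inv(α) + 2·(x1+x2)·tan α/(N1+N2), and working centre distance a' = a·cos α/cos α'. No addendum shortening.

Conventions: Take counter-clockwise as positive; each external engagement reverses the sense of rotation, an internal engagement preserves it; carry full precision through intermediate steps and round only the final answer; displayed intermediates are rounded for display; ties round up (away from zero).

2.0969

single-mesh involute tooth geometry (71T engaging 43T at module 3.620)
base radii: r_b1 = 124.018973, r_b2 = 75.110082
tip radii: r_a1 = 132.130000, r_a2 = 81.450000
no profile shift: α' = α, a' = a
action lengths: √(r_a1²−r_b1²) = 45.581040, √(r_a2²−r_b2²) = 31.505207
base pitch p_b = π·m·cos α = 10.975129
CR = (45.581040 + 31.505207 − 206.340000·sin 15.19200°)/10.975129 = 2.096917
contact ratio ≈ 2.0969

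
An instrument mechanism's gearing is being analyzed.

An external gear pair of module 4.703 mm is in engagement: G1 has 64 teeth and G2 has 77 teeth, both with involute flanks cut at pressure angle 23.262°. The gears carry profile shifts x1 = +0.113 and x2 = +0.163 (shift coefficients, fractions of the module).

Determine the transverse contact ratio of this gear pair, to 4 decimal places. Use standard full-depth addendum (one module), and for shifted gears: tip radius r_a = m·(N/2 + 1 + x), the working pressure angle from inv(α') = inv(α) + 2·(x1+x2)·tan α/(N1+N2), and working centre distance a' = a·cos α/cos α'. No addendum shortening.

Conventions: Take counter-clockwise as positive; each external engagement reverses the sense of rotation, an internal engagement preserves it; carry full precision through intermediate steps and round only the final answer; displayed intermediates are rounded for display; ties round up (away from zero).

class = single-mesh tooth geometry [involute pair 64T × 77T, m = 4.703]
base radii: r_b1 = 138.261957, r_b2 = 166.346417
tip radii: r_a1 = 155.730439, r_a2 = 186.535089
inv(α') = inv(23.262°) + 2·(+0.113+0.163)·tan α/(64+77) = 0.02556648  ⇒  α' = 23.77118°
a' = a·cos α / cos α' = 331.5615·cos 23.262°/cos 23.77118° = 332.846204
action lengths: √(r_a1²−r_b1²) = 71.663107, √(r_a2²−r_b2²) = 84.405030
base pitch p_b = π·m·cos α = 13.573836
CR = (71.663107 + 84.405030 − 332.846204·sin 23.77118°)/13.573836 = 1.613605
contact ratio ≈ 1.6136

1.6136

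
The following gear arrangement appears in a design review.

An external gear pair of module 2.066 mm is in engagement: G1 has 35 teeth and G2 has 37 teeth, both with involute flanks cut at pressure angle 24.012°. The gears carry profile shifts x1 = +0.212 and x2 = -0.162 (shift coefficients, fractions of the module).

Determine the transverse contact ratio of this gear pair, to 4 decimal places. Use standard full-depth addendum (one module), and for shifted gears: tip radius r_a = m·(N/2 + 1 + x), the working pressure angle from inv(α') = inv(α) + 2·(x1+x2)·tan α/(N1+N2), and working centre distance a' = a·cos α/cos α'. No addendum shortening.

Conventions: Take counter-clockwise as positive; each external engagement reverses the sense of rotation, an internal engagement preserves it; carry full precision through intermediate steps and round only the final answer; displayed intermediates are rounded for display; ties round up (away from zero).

1.5179

recognized (one external pair, fixed centres): single-mesh tooth geometry, m = 2.066, N1 = 35, N2 = 37
base radii: r_b1 = 33.026155, r_b2 = 34.913364
tip radii: r_a1 = 38.658992, r_a2 = 39.952308
inv(α') = inv(24.012°) + 2·(+0.212-0.162)·tan α/(35+37) = 0.02700993  ⇒  α' = 24.18915°
a' = a·cos α / cos α' = 74.3760·cos 24.012°/cos 24.18915° = 74.478942
action lengths: √(r_a1²−r_b1²) = 20.094545, √(r_a2²−r_b2²) = 19.422768
base pitch p_b = π·m·cos α = 5.928842
CR = (20.094545 + 19.422768 − 74.478942·sin 24.18915°)/5.928842 = 1.517925
contact ratio ≈ 1.5179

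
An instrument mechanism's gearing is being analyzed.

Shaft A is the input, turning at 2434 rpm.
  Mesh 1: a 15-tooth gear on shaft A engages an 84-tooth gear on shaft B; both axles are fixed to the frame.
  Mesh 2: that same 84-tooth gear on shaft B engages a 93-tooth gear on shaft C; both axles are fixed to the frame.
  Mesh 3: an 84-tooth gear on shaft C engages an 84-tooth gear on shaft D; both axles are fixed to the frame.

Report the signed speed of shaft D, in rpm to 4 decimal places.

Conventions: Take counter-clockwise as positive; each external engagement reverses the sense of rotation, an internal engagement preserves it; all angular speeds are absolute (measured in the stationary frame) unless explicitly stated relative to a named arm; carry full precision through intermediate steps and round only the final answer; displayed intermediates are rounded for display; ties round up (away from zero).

recognized (4 fixed axles, 3 meshes): fixed-axis compound train
mesh 1 [15T→84T]: ω = 2434.0000×15/84 = 434.6429 rpm, sense flips to −
mesh 2 [84T→93T]: ω = 434.6429×84/93 = 392.5806 rpm, sense flips to +
mesh 3 [84T→84T]: ω = 392.5806×84/84 = 392.5806 rpm, sense flips to −
signed output speed = -392.5806 rpm

-392.5806 rpm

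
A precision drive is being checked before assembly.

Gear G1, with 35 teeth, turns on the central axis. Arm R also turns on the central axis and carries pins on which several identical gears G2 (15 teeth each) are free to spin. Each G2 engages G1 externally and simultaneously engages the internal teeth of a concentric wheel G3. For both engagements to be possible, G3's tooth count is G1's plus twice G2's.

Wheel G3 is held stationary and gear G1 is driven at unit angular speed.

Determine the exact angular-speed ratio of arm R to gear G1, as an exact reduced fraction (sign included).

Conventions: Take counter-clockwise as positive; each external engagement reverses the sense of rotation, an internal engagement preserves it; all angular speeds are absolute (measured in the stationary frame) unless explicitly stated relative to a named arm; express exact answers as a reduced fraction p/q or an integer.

planetary set (35T centre, 15T on arm, 65T internal) — Willis relation
ring teeth: 35 + 2·15 = 65
35(ω_sun−ω_arm) = −65(ω_ring−ω_arm),  ω_ring = 0, ω_sun = 1
35(1−ω_arm) = −65(0−ω_arm)  ⇒  100·ω_arm = 35  ⇒  ω_arm = 7/20
ω_out/ω_in = 7/20

7/20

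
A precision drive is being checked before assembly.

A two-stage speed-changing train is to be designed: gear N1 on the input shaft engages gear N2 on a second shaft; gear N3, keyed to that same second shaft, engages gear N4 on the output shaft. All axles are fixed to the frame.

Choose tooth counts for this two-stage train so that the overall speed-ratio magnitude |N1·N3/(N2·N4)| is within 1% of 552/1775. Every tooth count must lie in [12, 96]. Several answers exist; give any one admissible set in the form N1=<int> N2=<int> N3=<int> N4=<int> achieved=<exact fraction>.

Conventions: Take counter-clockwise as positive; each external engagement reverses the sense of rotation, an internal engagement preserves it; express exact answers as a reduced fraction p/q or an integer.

design class (target 552/1775): fixed-axis compound train
target = 552/1775 in lowest terms: an exact hit needs N1·N3 = k·552 and N2·N4 = k·1775 for one integer k, every count in [12, 96]; additionally prefer no 1:1 stage (N1 ≠ N2, N3 ≠ N4)
k = 1: N1·N3 = 552 = 12·46, N2·N4 = 1775 = 25·71
achieved = 12·46/(25·71) = 552/1775; |achieved − target| = 0 ≤ 138/44375 ✓

N1=12 N2=25 N3=46 N4=71 achieved=552/1775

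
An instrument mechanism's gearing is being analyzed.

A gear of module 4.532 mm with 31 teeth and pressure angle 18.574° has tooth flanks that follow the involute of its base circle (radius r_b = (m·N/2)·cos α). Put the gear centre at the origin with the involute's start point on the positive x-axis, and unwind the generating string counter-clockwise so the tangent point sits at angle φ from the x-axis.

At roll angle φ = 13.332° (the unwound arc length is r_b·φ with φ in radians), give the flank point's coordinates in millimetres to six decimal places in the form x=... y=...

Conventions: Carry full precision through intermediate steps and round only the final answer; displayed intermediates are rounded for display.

x=68.365399 y=0.278121

recognized (one wheel, involute flank): single-mesh tooth geometry, m = 4.532, N = 31
pitch radius r_p = m·N/2 = 4.532·31/2 = 70.246000
base radius r_b = r_p·cos α = 70.246000·cos 18.574° = 66.587100
roll angle φ = 13.332° = 0.23268730 rad
x = r_b·(cos φ + φ·sin φ) = 68.365399
y = r_b·(sin φ − φ·cos φ) = 0.278121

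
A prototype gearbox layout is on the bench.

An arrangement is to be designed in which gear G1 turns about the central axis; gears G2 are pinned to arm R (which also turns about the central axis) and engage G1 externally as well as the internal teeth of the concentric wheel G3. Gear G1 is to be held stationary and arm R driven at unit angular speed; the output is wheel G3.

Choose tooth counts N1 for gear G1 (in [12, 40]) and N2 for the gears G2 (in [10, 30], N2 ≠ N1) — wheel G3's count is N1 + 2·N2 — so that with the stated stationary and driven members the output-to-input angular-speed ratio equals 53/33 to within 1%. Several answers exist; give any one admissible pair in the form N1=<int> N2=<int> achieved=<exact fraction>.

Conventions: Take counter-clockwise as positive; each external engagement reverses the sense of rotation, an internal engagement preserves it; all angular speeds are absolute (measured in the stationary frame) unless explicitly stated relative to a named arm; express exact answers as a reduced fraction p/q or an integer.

N1=40 N2=13 achieved=53/33

class = planetary set [ratio 53/33 wanted; Willis about the carrier]
Willis with ω_sun = 0: ω_ring/ω_arm = (N1+N3)/N3; set equal to 53/33  ⇒  N3/N1 = 1/(53/33 − 1) = 33/20
N3 = N1 + 2·N2  ⇒  N2/N1 = (N3/N1 − 1)/2 = (33/20 − 1)/2 = 13/40
smallest multiple with N1 ≥ 12 and N2 ≥ 10: k = 1  ⇒  N1 = 1·40 = 40, N2 = 1·13 = 13 (N1 ≤ 40, N2 ≤ 30, N2 ≠ N1 ✓), N3 = 40 + 2·13 = 66
check: (N1+N3)/N3 with N1 = 40, N3 = 66 gives 53/33; |achieved − target| = 0 ≤ 53/3300 ✓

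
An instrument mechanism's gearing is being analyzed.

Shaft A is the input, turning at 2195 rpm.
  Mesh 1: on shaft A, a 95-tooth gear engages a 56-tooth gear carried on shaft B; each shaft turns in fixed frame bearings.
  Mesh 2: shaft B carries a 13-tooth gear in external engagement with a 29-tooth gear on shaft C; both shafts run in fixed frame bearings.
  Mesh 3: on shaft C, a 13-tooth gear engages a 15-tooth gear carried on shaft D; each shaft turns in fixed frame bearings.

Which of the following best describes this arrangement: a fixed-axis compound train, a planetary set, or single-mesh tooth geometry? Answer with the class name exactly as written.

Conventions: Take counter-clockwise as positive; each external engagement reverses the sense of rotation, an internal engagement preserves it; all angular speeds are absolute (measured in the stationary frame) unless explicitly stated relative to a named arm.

recognized (4 fixed axles, 3 meshes): fixed-axis compound train
classification: fixed-axis compound train

fixed-axis compound train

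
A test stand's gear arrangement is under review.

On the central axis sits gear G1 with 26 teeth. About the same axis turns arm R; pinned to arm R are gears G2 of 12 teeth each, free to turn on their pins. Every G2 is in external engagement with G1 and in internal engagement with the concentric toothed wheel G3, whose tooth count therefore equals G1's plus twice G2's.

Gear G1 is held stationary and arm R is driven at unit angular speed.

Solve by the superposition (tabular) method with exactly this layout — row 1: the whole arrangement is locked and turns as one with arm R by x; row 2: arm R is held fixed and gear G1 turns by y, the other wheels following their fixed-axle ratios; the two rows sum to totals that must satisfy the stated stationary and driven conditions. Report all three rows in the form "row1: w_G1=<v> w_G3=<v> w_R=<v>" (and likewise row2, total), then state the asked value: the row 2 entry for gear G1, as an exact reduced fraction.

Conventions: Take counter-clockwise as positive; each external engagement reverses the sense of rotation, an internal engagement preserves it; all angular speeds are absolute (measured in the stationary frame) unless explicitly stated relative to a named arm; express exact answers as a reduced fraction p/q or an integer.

recognized (axles ride arm R): planetary set, 26/12/50 teeth
superposition row 1 [locked train]: every member turns x
superposition row 2 [arm held]: sun y, ring −(26/50)·y, arm 0
boundary: total ω_sun = x + y = 0 and total ω_arm = x = 1  ⇒  y = -1, x = 1
row 2 ring = −(26/50)·(-1) = 13/25
totals (row 1 + row 2): sun 1 + (-1) = 0, ring 1 + 13/25 = 38/25, arm 1 + 0 = 1
asked cell (row2, sun) = -1

row1: w_G1=1 w_G3=1 w_R=1
row2: w_G1=-1 w_G3=13/25 w_R=0
total: w_G1=0 w_G3=38/25 w_R=1
asked value: -1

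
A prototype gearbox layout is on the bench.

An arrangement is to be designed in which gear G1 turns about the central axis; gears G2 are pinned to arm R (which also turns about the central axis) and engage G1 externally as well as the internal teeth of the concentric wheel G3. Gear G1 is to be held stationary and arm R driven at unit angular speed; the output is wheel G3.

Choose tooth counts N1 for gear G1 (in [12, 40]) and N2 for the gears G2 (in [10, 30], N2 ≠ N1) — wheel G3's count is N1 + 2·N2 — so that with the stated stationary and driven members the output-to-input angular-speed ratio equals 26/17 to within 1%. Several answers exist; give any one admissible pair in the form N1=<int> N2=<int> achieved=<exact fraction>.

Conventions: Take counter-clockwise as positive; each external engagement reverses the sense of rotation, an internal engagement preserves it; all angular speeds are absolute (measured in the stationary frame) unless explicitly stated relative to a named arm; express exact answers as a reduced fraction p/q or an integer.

topology: planetary set — design target 26/17, arm = carrier (Willis)
Willis with ω_sun = 0: ω_ring/ω_arm = (N1+N3)/N3; set equal to 26/17  ⇒  N3/N1 = 1/(26/17 − 1) = 17/9
N3 = N1 + 2·N2  ⇒  N2/N1 = (N3/N1 − 1)/2 = (17/9 − 1)/2 = 4/9
smallest multiple with N1 ≥ 12 and N2 ≥ 10: k = 3  ⇒  N1 = 3·9 = 27, N2 = 3·4 = 12 (N1 ≤ 40, N2 ≤ 30, N2 ≠ N1 ✓), N3 = 27 + 2·12 = 51
check: (N1+N3)/N3 with N1 = 27, N3 = 51 gives 26/17; |achieved − target| = 0 ≤ 13/850 ✓

N1=27 N2=12 achieved=26/17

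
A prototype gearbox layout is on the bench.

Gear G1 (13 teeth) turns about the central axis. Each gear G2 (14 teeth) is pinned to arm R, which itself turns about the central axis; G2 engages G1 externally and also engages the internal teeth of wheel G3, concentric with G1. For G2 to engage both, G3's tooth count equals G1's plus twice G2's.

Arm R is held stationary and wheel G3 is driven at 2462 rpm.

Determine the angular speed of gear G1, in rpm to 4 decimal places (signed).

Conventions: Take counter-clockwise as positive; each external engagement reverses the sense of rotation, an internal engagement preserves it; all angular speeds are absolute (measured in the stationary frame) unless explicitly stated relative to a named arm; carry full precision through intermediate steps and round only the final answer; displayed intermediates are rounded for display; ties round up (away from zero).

recognized (axles ride arm R): planetary set, 13/14/41 teeth
normalise by the input: solve with ω_ring = 1, then scale by 2462 rpm
ring teeth: 13 + 2·14 = 41
13(ω_sun−ω_arm) = −41(ω_ring−ω_arm),  ω_arm = 0, ω_ring = 1
ω_sun = 0 − (41/13)(1−0) = -41/13
scale: ω_sun = -41/13 × 2462 rpm = -7764.7692 rpm

-7764.7692 rpm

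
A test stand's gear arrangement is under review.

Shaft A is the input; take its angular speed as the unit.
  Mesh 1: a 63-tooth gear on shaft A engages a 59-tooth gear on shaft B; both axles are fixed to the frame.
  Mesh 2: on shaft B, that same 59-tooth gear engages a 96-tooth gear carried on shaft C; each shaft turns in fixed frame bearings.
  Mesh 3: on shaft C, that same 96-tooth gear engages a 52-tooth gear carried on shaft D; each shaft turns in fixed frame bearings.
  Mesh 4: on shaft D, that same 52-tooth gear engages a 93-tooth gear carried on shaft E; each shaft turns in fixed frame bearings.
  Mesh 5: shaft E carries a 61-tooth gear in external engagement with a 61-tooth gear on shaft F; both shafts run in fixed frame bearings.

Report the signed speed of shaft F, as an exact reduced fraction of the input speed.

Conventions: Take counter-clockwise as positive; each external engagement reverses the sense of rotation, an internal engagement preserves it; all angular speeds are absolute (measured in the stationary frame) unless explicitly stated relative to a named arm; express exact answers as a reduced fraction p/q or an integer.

-21/31

5-mesh fixed-axis compound train (all bearings frame-fixed)
mesh 1 [63T→59T]: |ω|/ω_in = 1×63/59 = 63/59, sense flips to −
mesh 2 [59T→96T]: |ω|/ω_in = (63/59)×59/96 = 21/32, sense flips to +
mesh 3 [96T→52T]: |ω|/ω_in = (21/32)×96/52 = 63/52, sense flips to −
mesh 4 [52T→93T]: |ω|/ω_in = (63/52)×52/93 = 21/31, sense flips to +
mesh 5 [61T→61T]: |ω|/ω_in = (21/31)×61/61 = 21/31, sense flips to −
signed output speed (× input speed) = -21/31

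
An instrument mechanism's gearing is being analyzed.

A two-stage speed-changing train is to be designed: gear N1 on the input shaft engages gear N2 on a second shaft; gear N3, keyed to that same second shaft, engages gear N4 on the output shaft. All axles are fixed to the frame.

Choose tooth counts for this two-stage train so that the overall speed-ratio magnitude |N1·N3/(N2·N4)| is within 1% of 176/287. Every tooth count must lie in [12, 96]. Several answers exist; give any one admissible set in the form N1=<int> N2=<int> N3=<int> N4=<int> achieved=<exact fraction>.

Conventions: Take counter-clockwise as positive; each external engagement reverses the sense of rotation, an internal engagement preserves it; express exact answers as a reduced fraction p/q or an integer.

2-stage fixed-axis compound train for ratio 176/287
target = 176/287 in lowest terms: an exact hit needs N1·N3 = k·176 and N2·N4 = k·287 for one integer k, every count in [12, 96]; additionally prefer no 1:1 stage (N1 ≠ N2, N3 ≠ N4)
k = 1: no 1:1-free in-range split of k·176 and k·287 into factor pairs; take k = 2
k = 2: N1·N3 = 352 = 16·22, N2·N4 = 574 = 14·41
achieved = 16·22/(14·41) = 176/287; |achieved − target| = 0 ≤ 44/7175 ✓

N1=16 N2=14 N3=22 N4=41 achieved=176/287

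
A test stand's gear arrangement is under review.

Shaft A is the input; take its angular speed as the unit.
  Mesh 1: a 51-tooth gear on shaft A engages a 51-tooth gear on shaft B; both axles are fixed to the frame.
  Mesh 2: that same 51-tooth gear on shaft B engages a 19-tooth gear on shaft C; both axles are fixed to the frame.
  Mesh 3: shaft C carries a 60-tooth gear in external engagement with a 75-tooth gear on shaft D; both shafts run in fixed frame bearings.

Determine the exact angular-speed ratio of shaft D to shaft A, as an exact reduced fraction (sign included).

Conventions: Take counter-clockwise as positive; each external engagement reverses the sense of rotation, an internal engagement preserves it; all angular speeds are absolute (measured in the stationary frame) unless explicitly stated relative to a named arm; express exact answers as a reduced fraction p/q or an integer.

-204/95

class = fixed-axis compound train [3 meshes; 3 ratios multiply, 3 sense flips]
mesh 1 [51T→51T]: running ratio 1, sense −
mesh 2 [51T→19T]: running ratio 51/19, sense +
mesh 3 [60T→75T]: running ratio 204/95, sense −
ω_out/ω_in = -204/95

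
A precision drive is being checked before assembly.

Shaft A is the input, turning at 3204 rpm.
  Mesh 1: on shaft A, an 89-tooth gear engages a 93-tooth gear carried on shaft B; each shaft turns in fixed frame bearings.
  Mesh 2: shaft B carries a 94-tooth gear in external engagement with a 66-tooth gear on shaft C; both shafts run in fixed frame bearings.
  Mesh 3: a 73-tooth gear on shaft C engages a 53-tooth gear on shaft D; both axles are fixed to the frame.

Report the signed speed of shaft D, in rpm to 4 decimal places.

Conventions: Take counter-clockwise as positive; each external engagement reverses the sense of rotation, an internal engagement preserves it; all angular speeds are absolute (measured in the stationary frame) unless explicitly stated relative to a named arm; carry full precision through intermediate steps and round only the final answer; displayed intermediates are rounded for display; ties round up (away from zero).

-6014.9286 rpm

class = fixed-axis compound train [3 meshes; 3 ratios multiply, 3 sense flips]
mesh 1 [89T→93T]: ω = 3204.0000×89/93 = 3066.1935 rpm, sense flips to −
mesh 2 [94T→66T]: ω = 3066.1935×94/66 = 4367.0029 rpm, sense flips to +
mesh 3 [73T→53T]: ω = 4367.0029×73/53 = 6014.9286 rpm, sense flips to −
signed output speed = -6014.9286 rpm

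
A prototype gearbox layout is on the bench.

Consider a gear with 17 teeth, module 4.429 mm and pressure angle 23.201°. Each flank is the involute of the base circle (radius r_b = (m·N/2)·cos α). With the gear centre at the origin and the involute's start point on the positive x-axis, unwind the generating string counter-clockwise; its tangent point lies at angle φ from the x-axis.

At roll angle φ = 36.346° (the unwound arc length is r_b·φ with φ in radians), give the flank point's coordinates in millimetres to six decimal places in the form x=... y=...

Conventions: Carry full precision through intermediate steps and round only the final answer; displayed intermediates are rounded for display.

x=40.879147 y=2.827505

single-mesh involute tooth geometry (17T wheel at module 4.429)
pitch radius r_p = m·N/2 = 4.429·17/2 = 37.646500
base radius r_b = r_p·cos α = 37.646500·cos 23.201° = 34.601970
roll angle φ = 36.346° = 0.63435737 rad
x = r_b·(cos φ + φ·sin φ) = 40.879147
y = r_b·(sin φ − φ·cos φ) = 2.827505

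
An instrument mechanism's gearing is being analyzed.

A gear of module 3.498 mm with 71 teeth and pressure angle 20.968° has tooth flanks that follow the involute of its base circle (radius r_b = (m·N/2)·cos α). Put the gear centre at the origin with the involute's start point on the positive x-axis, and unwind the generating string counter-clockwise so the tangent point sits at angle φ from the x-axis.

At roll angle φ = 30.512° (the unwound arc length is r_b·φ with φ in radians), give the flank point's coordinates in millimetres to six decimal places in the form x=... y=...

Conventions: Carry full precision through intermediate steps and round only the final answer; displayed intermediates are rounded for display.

topology: single-mesh involute geometry — m = 3.498, N = 71
pitch radius r_p = m·N/2 = 3.498·71/2 = 124.179000
base radius r_b = r_p·cos α = 124.179000·cos 20.968° = 115.955920
roll angle φ = 30.512° = 0.53253486 rad
x = r_b·(cos φ + φ·sin φ) = 131.250600
y = r_b·(sin φ − φ·cos φ) = 5.673475

x=131.250600 y=5.673475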